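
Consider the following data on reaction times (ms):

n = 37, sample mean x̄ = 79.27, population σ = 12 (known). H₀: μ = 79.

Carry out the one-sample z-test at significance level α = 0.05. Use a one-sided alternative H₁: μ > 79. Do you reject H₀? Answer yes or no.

SE = σ/√n = 12/√37 = 1.9728
z = (x̄−μ₀)/SE = (79.27−79)/1.9728 = 0.1369
p-value (one-sided, H₁ greater) = 0.44557
At α=0.05: p ≥ α → fail to reject H₀

reject H₀: no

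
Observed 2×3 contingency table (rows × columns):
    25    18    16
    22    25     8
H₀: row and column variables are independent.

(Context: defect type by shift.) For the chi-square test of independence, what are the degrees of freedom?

degrees of freedom = 2

df = (r−1)(c−1) = (2−1)·(3−1) = 2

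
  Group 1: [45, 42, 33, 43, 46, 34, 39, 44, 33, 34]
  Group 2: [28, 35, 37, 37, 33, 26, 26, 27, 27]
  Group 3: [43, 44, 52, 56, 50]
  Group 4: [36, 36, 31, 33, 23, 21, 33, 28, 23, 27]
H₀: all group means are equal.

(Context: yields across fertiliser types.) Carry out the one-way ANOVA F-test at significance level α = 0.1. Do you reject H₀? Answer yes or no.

reject H₀: yes

Group means [39.30, 30.67, 49.00, 29.10], grand mean 35.441
SSB = Σnᵢ(x̄ᵢ−x̄)² = 1675.382; SSW = ΣΣ(x−x̄ᵢ)² = 833.000
MSB = 1675.382/3 = 558.4608; MSW = 833.000/30 = 27.7667
F = MSB/MSW = 20.1126
df = (3, 30)
p-value (upper-tail) = 0.00000
At α=0.1: p < α → reject H₀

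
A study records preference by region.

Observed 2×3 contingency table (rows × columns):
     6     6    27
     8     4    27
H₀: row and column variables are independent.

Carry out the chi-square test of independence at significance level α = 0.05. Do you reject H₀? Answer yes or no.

Row totals [39, 39], col totals [14, 10, 54], n=78
χ² = (6−7.00)²/7.00 + (6−5.00)²/5.00 + (27−27.00)²/27.00 + (8−7.00)²/7.00 + (4−5.00)²/5.00 + (27−27.00)²/27.00 = 0.6857
df = 2
p-value (upper-tail) = 0.70974
At α=0.05: p ≥ α → fail to reject H₀

reject H₀: no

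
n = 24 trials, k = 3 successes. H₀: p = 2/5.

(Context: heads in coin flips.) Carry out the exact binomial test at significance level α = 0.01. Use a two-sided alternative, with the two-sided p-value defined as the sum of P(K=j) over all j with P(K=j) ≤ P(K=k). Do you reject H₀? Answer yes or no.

reject H₀: yes

Exact binomial: n=24, k=3, p₀=2/5=0.4000
P(X=j) = C(n,j)·p₀^j·(1−p₀)^(n−j); p = Σ P(X=j) over j with P(X=j) ≤ P(X=3)
p-value (two-sided) = 0.00571
At α=0.01: p < α → reject H₀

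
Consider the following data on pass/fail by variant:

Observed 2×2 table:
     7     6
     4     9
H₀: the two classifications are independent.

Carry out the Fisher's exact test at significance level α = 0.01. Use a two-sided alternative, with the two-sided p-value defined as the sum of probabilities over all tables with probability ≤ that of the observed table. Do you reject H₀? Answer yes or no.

reject H₀: no

Margins: r₁=13, r₂=13, c₁=11, c₂=15, n=26
p_obs = C(13,7)·C(13,4)/C(26,11); sum pmf over tables with pmf ≤ p_obs
p-value (two-sided) = 0.42831
At α=0.01: p ≥ α → fail to reject H₀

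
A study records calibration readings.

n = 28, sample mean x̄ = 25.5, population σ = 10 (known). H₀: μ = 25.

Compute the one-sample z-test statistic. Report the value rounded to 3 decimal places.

test statistic = 0.265

SE = σ/√n = 10/√28 = 1.8898
z = (x̄−μ₀)/SE = (25.5−25)/1.8898 = 0.2646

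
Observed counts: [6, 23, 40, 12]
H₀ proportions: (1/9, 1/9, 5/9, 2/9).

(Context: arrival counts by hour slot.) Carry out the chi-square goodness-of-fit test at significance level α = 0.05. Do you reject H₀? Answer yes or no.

n = 81; E_i = n·p_i = [9.00, 9.00, 45.00, 18.00]
χ² = (6−9.00)²/9.00 + (23−9.00)²/9.00 + (40−45.00)²/45.00 + (12−18.00)²/18.00 = 25.3333
df = 3
p-value (upper-tail) = 0.00001
At α=0.05: p < α → reject H₀

reject H₀: yes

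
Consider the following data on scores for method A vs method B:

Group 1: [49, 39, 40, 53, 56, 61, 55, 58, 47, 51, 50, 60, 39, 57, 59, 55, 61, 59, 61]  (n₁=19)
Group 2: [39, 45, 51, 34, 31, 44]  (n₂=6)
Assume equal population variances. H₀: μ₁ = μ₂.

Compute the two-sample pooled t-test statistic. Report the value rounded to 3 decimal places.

x̄₁=53.158, s₁=7.441, n₁=19
x̄₂=40.667, s₂=7.448, n₂=6
s_p² = [18·7.441² + 5·7.448²]/23 = 55.3852
SE = √(s_p²·(1/19+1/6)) = 3.4851
t = (53.158−40.667)/3.4851 = 3.5842
df = 23

test statistic = 3.584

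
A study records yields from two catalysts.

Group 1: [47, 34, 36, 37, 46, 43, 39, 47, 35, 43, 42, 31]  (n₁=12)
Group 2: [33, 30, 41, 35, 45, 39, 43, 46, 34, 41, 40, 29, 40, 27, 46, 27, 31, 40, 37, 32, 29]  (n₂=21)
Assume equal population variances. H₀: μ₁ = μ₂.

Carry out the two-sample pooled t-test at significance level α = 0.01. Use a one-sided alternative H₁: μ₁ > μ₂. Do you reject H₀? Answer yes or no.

reject H₀: no

x̄₁=40.000, s₁=5.427, n₁=12
x̄₂=36.429, s₂=6.266, n₂=21
s_p² = [11·5.427² + 20·6.266²]/31 = 35.7788
SE = √(s_p²·(1/12+1/21)) = 2.1646
t = (40.000−36.429)/2.1646 = 1.6500
df = 31
p-value (one-sided, H₁ greater) = 0.05452
At α=0.01: p ≥ α → fail to reject H₀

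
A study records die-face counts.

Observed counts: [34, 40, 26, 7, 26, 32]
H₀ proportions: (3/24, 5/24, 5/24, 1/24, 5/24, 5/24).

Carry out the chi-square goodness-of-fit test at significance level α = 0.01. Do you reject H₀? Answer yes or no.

reject H₀: no

n = 165; E_i = n·p_i = [20.62, 34.38, 34.38, 6.88, 34.38, 34.38]
χ² = (34−20.62)²/20.62 + (40−34.38)²/34.38 + (26−34.38)²/34.38 + (7−6.88)²/6.88 + (26−34.38)²/34.38 + (32−34.38)²/34.38 = 13.8412
df = 5
p-value (upper-tail) = 0.01665
At α=0.01: p ≥ α → fail to reject H₀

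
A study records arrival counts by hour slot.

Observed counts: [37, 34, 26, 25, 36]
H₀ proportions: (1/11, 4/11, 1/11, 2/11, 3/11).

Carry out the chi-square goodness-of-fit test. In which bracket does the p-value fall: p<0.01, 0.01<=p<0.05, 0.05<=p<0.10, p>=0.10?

n = 158; E_i = n·p_i = [14.36, 57.45, 14.36, 28.73, 43.09]
χ² = (37−14.36)²/14.36 + (34−57.45)²/57.45 + (26−14.36)²/14.36 + (25−28.73)²/28.73 + (36−43.09)²/43.09 = 56.3259
df = 4
p-value (upper-tail) = 0.00000
→ bracket: p<0.01

p-value bracket: p<0.01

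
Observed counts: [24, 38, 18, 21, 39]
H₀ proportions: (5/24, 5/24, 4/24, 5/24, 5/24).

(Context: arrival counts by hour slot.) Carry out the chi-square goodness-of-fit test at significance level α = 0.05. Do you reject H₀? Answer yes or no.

reject H₀: yes

n = 140; E_i = n·p_i = [29.17, 29.17, 23.33, 29.17, 29.17]
χ² = (24−29.17)²/29.17 + (38−29.17)²/29.17 + (18−23.33)²/23.33 + (21−29.17)²/29.17 + (39−29.17)²/29.17 = 10.4114
df = 4
p-value (upper-tail) = 0.03404
At α=0.05: p < α → reject H₀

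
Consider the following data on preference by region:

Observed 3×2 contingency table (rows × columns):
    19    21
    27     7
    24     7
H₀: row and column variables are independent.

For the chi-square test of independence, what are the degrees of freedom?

df = (r−1)(c−1) = (3−1)·(2−1) = 2

degrees of freedom = 2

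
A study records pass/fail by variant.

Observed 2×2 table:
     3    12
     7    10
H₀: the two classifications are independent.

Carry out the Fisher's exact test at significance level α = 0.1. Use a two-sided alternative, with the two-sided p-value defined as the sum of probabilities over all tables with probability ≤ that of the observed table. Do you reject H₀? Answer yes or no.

Margins: r₁=15, r₂=17, c₁=10, c₂=22, n=32
p_obs = C(15,3)·C(17,7)/C(32,10); sum pmf over tables with pmf ≤ p_obs
p-value (two-sided) = 0.26545
At α=0.1: p ≥ α → fail to reject H₀

reject H₀: no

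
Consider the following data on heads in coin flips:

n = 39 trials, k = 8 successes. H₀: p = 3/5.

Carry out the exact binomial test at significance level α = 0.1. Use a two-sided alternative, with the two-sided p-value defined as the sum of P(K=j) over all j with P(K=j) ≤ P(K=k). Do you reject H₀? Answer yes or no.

Exact binomial: n=39, k=8, p₀=3/5=0.6000
P(X=j) = C(n,j)·p₀^j·(1−p₀)^(n−j); p = Σ P(X=j) over j with P(X=j) ≤ P(X=8)
p-value (two-sided) = 0.00000
At α=0.1: p < α → reject H₀

reject H₀: yes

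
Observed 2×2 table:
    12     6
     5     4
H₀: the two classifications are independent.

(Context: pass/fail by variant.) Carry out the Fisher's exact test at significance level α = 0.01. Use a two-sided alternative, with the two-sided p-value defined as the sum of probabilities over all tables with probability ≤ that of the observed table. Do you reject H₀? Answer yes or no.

Margins: r₁=18, r₂=9, c₁=17, c₂=10, n=27
p_obs = C(18,12)·C(9,5)/C(27,17); sum pmf over tables with pmf ≤ p_obs
p-value (two-sided) = 0.68313
At α=0.01: p ≥ α → fail to reject H₀

reject H₀: no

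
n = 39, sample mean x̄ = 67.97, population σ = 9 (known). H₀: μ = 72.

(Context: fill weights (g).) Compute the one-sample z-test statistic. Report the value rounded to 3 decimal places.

test statistic = -2.796

SE = σ/√n = 9/√39 = 1.4412
z = (x̄−μ₀)/SE = (67.97−72)/1.4412 = -2.7964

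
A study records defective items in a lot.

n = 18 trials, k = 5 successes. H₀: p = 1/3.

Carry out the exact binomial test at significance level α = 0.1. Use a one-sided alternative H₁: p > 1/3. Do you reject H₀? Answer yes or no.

Exact binomial: n=18, k=5, p₀=1/3=0.3333
P(X≥5) from Σ C(n,i)·p₀^i·(1−p₀)^(n−i)
p-value (one-sided, H₁ greater) = 0.76893
At α=0.1: p ≥ α → fail to reject H₀

reject H₀: no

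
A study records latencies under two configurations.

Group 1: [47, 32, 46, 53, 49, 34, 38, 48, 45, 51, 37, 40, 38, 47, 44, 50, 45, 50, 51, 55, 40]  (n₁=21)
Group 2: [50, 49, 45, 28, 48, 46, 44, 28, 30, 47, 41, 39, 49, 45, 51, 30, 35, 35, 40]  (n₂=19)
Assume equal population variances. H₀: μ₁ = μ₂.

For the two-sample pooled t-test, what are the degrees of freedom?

df = n₁ + n₂ − 2 = 21 + 19 − 2 = 38

degrees of freedom = 38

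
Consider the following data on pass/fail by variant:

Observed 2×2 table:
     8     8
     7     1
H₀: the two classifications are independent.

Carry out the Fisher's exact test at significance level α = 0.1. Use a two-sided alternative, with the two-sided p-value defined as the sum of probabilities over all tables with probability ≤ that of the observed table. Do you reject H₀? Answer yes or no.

reject H₀: no

Margins: r₁=16, r₂=8, c₁=15, c₂=9, n=24
p_obs = C(16,8)·C(8,7)/C(24,15); sum pmf over tables with pmf ≤ p_obs
p-value (two-sided) = 0.17818
At α=0.1: p ≥ α → fail to reject H₀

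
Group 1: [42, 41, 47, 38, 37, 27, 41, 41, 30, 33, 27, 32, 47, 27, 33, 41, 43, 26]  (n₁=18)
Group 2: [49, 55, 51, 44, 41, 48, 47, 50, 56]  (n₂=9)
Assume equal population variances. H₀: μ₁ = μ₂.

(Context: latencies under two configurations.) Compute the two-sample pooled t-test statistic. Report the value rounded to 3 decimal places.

x̄₁=36.278, s₁=7.044, n₁=18
x̄₂=49.000, s₂=4.796, n₂=9
s_p² = [17·7.044² + 8·4.796²]/25 = 41.1044
SE = √(s_p²·(1/18+1/9)) = 2.6174
t = (36.278−49.000)/2.6174 = -4.8606
df = 25

test statistic = -4.861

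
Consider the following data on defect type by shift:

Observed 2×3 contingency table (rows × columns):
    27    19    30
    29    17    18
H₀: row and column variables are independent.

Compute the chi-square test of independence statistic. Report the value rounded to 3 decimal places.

Row totals [76, 64], col totals [56, 36, 48], n=140
χ² = (27−30.40)²/30.40 + (19−19.54)²/19.54 + (30−26.06)²/26.06 + (29−25.60)²/25.60 + (17−16.46)²/16.46 + (18−21.94)²/21.94 = 2.1699
df = 2

test statistic = 2.170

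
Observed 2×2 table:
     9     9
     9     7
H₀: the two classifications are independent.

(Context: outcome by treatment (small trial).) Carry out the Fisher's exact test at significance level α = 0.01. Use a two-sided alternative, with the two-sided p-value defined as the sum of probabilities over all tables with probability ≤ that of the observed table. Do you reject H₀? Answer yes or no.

reject H₀: no

Margins: r₁=18, r₂=16, c₁=18, c₂=16, n=34
p_obs = C(18,9)·C(16,9)/C(34,18); sum pmf over tables with pmf ≤ p_obs
p-value (two-sided) = 0.74448
At α=0.01: p ≥ α → fail to reject H₀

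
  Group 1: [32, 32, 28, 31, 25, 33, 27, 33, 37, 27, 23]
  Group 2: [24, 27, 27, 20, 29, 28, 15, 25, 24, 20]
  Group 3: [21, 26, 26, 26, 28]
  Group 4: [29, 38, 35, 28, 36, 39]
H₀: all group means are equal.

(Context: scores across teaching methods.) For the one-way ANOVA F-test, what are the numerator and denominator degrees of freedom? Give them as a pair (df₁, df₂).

k = 4 groups, N = 32 total
df = (k−1, N−k) = (4−1, 32−4) = (3, 28)

degrees of freedom = [3, 28]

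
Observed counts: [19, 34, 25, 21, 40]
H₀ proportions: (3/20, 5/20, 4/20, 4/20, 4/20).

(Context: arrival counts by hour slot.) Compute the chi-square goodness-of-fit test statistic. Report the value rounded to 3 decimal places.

n = 139; E_i = n·p_i = [20.85, 34.75, 27.80, 27.80, 27.80]
χ² = (19−20.85)²/20.85 + (34−34.75)²/34.75 + (25−27.80)²/27.80 + (21−27.80)²/27.80 + (40−27.80)²/27.80 = 7.4796
df = 4

test statistic = 7.480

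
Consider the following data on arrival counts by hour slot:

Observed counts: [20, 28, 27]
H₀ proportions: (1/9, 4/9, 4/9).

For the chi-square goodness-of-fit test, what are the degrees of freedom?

df = k − 1 = 3 − 1 = 2

degrees of freedom = 2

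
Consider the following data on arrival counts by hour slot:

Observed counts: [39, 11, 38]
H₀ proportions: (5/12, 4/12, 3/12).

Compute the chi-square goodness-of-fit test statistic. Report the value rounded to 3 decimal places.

n = 88; E_i = n·p_i = [36.67, 29.33, 22.00]
χ² = (39−36.67)²/36.67 + (11−29.33)²/29.33 + (38−22.00)²/22.00 = 23.2432
df = 2

test statistic = 23.243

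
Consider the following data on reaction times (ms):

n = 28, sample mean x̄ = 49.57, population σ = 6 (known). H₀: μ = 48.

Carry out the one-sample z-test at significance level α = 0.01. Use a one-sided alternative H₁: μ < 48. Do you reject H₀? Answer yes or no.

reject H₀: no

SE = σ/√n = 6/√28 = 1.1339
z = (x̄−μ₀)/SE = (49.57−48)/1.1339 = 1.3846
p-value (one-sided, H₁ less) = 0.91691
At α=0.01: p ≥ α → fail to reject H₀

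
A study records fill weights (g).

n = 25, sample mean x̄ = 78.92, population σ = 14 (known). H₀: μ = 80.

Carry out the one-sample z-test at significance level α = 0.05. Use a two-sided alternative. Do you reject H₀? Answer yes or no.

reject H₀: no

SE = σ/√n = 14/√25 = 2.8000
z = (x̄−μ₀)/SE = (78.92−80)/2.8000 = -0.3857
p-value (two-sided) = 0.69971
At α=0.05: p ≥ α → fail to reject H₀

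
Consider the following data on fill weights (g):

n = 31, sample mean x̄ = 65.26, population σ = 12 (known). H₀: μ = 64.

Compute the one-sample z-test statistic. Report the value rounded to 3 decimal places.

SE = σ/√n = 12/√31 = 2.1553
z = (x̄−μ₀)/SE = (65.26−64)/2.1553 = 0.5846

test statistic = 0.585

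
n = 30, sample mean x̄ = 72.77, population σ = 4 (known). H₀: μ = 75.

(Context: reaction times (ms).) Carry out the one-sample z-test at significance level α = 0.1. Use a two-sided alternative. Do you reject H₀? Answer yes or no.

SE = σ/√n = 4/√30 = 0.7303
z = (x̄−μ₀)/SE = (72.77−75)/0.7303 = -3.0536
p-value (two-sided) = 0.00226
At α=0.1: p < α → reject H₀

reject H₀: yes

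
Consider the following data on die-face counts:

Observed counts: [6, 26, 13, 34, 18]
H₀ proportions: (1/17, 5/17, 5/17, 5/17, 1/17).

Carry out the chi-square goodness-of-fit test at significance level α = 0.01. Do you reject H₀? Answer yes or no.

reject H₀: yes

n = 97; E_i = n·p_i = [5.71, 28.53, 28.53, 28.53, 5.71]
χ² = (6−5.71)²/5.71 + (26−28.53)²/28.53 + (13−28.53)²/28.53 + (34−28.53)²/28.53 + (18−5.71)²/5.71 = 36.2309
df = 4
p-value (upper-tail) = 0.00000
At α=0.01: p < α → reject H₀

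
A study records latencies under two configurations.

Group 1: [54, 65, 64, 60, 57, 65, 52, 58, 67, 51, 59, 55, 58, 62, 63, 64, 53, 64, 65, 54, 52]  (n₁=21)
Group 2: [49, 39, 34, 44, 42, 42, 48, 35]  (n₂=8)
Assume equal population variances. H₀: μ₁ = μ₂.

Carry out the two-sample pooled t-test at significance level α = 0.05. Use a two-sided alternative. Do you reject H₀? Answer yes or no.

reject H₀: yes

x̄₁=59.143, s₁=5.209, n₁=21
x̄₂=41.625, s₂=5.476, n₂=8
s_p² = [20·5.209² + 7·5.476²]/27 = 27.8684
SE = √(s_p²·(1/21+1/8)) = 2.1933
t = (59.143−41.625)/2.1933 = 7.9869
df = 27
p-value (two-sided) = 0.00000
At α=0.05: p < α → reject H₀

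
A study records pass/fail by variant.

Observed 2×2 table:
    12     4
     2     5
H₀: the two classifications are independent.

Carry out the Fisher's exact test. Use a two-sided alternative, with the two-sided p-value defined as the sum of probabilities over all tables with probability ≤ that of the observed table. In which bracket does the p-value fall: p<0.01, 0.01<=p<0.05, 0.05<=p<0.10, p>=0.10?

p-value bracket: 0.05<=p<0.10

Margins: r₁=16, r₂=7, c₁=14, c₂=9, n=23
p_obs = C(16,12)·C(7,2)/C(23,14); sum pmf over tables with pmf ≤ p_obs
p-value (two-sided) = 0.06571
→ bracket: 0.05<=p<0.10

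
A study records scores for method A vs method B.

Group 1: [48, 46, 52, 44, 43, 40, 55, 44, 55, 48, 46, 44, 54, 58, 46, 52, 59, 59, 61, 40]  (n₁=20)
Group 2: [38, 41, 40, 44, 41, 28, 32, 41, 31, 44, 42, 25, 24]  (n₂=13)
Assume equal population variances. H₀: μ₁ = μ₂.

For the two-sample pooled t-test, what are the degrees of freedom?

df = n₁ + n₂ − 2 = 20 + 13 − 2 = 31

degrees of freedom = 31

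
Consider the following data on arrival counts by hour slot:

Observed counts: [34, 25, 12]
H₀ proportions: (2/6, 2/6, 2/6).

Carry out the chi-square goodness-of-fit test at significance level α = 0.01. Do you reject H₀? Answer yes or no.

reject H₀: yes

n = 71; E_i = n·p_i = [23.67, 23.67, 23.67]
χ² = (34−23.67)²/23.67 + (25−23.67)²/23.67 + (12−23.67)²/23.67 = 10.3380
df = 2
p-value (upper-tail) = 0.00569
At α=0.01: p < α → reject H₀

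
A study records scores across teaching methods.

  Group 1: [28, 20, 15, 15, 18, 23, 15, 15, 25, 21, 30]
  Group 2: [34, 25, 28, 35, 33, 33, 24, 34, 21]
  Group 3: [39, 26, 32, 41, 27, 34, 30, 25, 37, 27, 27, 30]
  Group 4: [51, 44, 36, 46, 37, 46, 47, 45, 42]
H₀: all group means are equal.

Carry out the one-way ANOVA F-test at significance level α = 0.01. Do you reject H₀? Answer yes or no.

reject H₀: yes

Group means [20.45, 29.67, 31.25, 43.78], grand mean 30.756
SSB = Σnᵢ(x̄ᵢ−x̄)² = 2707.028; SSW = ΣΣ(x−x̄ᵢ)² = 1024.533
MSB = 2707.028/3 = 902.3427; MSW = 1024.533/37 = 27.6901
F = MSB/MSW = 32.5872
df = (3, 37)
p-value (upper-tail) = 0.00000
At α=0.01: p < α → reject H₀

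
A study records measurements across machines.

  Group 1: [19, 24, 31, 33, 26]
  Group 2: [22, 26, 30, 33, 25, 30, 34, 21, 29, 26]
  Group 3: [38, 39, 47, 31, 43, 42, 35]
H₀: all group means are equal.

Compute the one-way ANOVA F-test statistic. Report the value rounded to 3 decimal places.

test statistic = 14.153

Group means [26.60, 27.60, 39.29], grand mean 31.091
SSB = Σnᵢ(x̄ᵢ−x̄)² = 692.790; SSW = ΣΣ(x−x̄ᵢ)² = 465.029
MSB = 692.790/2 = 346.3948; MSW = 465.029/19 = 24.4752
F = MSB/MSW = 14.1529
df = (2, 19)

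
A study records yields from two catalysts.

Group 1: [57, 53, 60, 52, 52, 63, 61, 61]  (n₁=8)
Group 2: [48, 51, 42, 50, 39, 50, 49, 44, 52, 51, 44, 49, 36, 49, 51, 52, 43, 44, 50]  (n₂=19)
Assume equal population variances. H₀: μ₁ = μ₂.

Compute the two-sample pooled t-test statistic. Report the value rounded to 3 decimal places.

x̄₁=57.375, s₁=4.502, n₁=8
x̄₂=47.053, s₂=4.660, n₂=19
s_p² = [7·4.502² + 18·4.660²]/25 = 21.3129
SE = √(s_p²·(1/8+1/19)) = 1.9457
t = (57.375−47.053)/1.9457 = 5.3052
df = 25

test statistic = 5.305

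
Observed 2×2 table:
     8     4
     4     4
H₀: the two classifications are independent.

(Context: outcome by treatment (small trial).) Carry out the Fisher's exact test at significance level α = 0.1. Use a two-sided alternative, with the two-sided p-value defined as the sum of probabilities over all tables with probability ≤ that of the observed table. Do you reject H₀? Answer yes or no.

Margins: r₁=12, r₂=8, c₁=12, c₂=8, n=20
p_obs = C(12,8)·C(8,4)/C(20,12); sum pmf over tables with pmf ≤ p_obs
p-value (two-sided) = 0.64792
At α=0.1: p ≥ α → fail to reject H₀

reject H₀: no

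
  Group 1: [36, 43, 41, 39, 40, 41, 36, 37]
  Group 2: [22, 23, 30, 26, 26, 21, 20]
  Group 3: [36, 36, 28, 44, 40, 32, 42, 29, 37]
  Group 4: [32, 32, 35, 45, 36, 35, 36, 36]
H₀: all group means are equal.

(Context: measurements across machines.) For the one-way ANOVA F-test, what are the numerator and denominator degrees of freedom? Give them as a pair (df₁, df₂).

k = 4 groups, N = 32 total
df = (k−1, N−k) = (4−1, 32−4) = (3, 28)

degrees of freedom = [3, 28]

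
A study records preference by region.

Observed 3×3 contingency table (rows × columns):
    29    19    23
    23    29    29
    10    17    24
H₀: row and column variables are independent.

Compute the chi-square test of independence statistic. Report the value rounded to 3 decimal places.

test statistic = 7.390

Row totals [71, 81, 51], col totals [62, 65, 76], n=203
χ² = (29−21.68)²/21.68 + (19−22.73)²/22.73 + (23−26.58)²/26.58 + (23−24.74)²/24.74 + (29−25.94)²/25.94 + (29−30.33)²/30.33 + (10−15.58)²/15.58 + (17−16.33)²/16.33 + (24−19.09)²/19.09 = 7.3903
df = 4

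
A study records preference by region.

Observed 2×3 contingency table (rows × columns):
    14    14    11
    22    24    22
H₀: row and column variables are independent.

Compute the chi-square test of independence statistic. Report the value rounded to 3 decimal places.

Row totals [39, 68], col totals [36, 38, 33], n=107
χ² = (14−13.12)²/13.12 + (14−13.85)²/13.85 + (11−12.03)²/12.03 + (22−22.88)²/22.88 + (24−24.15)²/24.15 + (22−20.97)²/20.97 = 0.2334
df = 2

test statistic = 0.233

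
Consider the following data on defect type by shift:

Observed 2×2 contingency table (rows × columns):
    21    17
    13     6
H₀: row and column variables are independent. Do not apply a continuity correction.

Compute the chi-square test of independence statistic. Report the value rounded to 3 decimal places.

test statistic = 0.911

Row totals [38, 19], col totals [34, 23], n=57
χ² = (21−22.67)²/22.67 + (17−15.33)²/15.33 + (13−11.33)²/11.33 + (6−7.67)²/7.67 = 0.9111
df = 1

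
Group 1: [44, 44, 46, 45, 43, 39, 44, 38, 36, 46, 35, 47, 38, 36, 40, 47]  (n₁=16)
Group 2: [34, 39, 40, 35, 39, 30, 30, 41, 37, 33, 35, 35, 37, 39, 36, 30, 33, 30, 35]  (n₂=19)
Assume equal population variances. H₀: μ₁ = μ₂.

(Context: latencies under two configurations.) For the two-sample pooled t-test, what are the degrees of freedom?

df = n₁ + n₂ − 2 = 16 + 19 − 2 = 33

degrees of freedom = 33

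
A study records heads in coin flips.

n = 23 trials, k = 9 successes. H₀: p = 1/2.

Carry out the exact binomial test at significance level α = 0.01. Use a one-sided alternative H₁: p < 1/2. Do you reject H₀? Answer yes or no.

Exact binomial: n=23, k=9, p₀=1/2=0.5000
P(X≤9) from Σ C(n,i)·p₀^i·(1−p₀)^(n−i)
p-value (one-sided, H₁ less) = 0.20244
At α=0.01: p ≥ α → fail to reject H₀

reject H₀: no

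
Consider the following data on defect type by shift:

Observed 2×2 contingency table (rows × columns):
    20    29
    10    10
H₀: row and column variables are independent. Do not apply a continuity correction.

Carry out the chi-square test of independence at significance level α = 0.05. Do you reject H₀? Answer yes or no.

Row totals [49, 20], col totals [30, 39], n=69
χ² = (20−21.30)²/21.30 + (29−27.70)²/27.70 + (10−8.70)²/8.70 + (10−11.30)²/11.30 = 0.4874
df = 1
p-value (upper-tail) = 0.48507
At α=0.05: p ≥ α → fail to reject H₀

reject H₀: no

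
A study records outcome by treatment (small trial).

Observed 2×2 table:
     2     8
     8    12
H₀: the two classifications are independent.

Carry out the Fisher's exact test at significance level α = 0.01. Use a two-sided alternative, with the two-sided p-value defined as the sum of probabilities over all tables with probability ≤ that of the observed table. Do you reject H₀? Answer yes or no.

Margins: r₁=10, r₂=20, c₁=10, c₂=20, n=30
p_obs = C(10,2)·C(20,8)/C(30,10); sum pmf over tables with pmf ≤ p_obs
p-value (two-sided) = 0.41947
At α=0.01: p ≥ α → fail to reject H₀

reject H₀: no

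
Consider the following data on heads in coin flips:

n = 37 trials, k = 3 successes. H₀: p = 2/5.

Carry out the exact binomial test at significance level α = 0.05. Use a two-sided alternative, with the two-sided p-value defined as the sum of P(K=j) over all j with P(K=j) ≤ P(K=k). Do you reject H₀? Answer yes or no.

Exact binomial: n=37, k=3, p₀=2/5=0.4000
P(X=j) = C(n,j)·p₀^j·(1−p₀)^(n−j); p = Σ P(X=j) over j with P(X=j) ≤ P(X=3)
p-value (two-sided) = 0.00003
At α=0.05: p < α → reject H₀

reject H₀: yes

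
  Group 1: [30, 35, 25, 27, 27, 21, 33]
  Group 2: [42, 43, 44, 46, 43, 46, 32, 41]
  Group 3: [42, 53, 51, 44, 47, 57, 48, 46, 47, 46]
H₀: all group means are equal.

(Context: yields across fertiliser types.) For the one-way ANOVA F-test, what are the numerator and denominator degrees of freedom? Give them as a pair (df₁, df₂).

degrees of freedom = [2, 22]

k = 3 groups, N = 25 total
df = (k−1, N−k) = (3−1, 25−3) = (2, 22)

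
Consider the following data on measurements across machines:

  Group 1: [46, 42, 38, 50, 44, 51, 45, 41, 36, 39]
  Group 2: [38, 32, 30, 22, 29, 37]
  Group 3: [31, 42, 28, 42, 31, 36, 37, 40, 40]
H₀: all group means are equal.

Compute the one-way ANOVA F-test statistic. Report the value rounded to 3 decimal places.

Group means [43.20, 31.33, 36.33], grand mean 37.880
SSB = Σnᵢ(x̄ᵢ−x̄)² = 561.707; SSW = ΣΣ(x−x̄ᵢ)² = 610.933
MSB = 561.707/2 = 280.8533; MSW = 610.933/22 = 27.7697
F = MSB/MSW = 10.1137
df = (2, 22)

test statistic = 10.114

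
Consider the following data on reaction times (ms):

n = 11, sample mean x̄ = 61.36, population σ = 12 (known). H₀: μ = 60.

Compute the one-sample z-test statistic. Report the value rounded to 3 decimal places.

SE = σ/√n = 12/√11 = 3.6181
z = (x̄−μ₀)/SE = (61.36−60)/3.6181 = 0.3759

test statistic = 0.376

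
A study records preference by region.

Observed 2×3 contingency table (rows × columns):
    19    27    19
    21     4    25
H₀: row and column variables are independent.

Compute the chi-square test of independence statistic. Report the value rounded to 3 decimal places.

test statistic = 16.304

Row totals [65, 50], col totals [40, 31, 44], n=115
χ² = (19−22.61)²/22.61 + (27−17.52)²/17.52 + (19−24.87)²/24.87 + (21−17.39)²/17.39 + (4−13.48)²/13.48 + (25−19.13)²/19.13 = 16.3036
df = 2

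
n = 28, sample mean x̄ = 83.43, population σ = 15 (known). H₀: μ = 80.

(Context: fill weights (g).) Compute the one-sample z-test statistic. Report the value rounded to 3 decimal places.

SE = σ/√n = 15/√28 = 2.8347
z = (x̄−μ₀)/SE = (83.43−80)/2.8347 = 1.2100

test statistic = 1.210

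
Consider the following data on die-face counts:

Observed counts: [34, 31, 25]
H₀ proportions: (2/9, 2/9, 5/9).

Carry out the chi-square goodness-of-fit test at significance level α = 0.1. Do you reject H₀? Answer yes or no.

reject H₀: yes

n = 90; E_i = n·p_i = [20.00, 20.00, 50.00]
χ² = (34−20.00)²/20.00 + (31−20.00)²/20.00 + (25−50.00)²/50.00 = 28.3500
df = 2
p-value (upper-tail) = 0.00000
At α=0.1: p < α → reject H₀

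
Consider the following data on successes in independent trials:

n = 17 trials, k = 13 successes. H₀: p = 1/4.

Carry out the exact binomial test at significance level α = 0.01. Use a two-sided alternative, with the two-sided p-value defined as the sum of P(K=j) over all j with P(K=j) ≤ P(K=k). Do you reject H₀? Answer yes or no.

Exact binomial: n=17, k=13, p₀=1/4=0.2500
P(X=j) = C(n,j)·p₀^j·(1−p₀)^(n−j); p = Σ P(X=j) over j with P(X=j) ≤ P(X=13)
p-value (two-sided) = 0.00001
At α=0.01: p < α → reject H₀

reject H₀: yes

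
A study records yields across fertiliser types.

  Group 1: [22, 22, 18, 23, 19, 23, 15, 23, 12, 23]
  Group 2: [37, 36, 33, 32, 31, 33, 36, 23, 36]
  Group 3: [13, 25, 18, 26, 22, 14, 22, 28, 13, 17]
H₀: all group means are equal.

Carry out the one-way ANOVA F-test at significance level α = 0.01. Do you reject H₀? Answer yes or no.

reject H₀: yes

Group means [20.00, 33.00, 19.80], grand mean 23.966
SSB = Σnᵢ(x̄ᵢ−x̄)² = 1065.366; SSW = ΣΣ(x−x̄ᵢ)² = 565.600
MSB = 1065.366/2 = 532.6828; MSW = 565.600/26 = 21.7538
F = MSB/MSW = 24.4868
df = (2, 26)
p-value (upper-tail) = 0.00000
At α=0.01: p < α → reject H₀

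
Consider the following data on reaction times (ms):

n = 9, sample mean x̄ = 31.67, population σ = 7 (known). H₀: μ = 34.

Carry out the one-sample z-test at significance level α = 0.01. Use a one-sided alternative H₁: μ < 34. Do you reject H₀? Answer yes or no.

reject H₀: no

SE = σ/√n = 7/√9 = 2.3333
z = (x̄−μ₀)/SE = (31.67−34)/2.3333 = -0.9986
p-value (one-sided, H₁ less) = 0.15900
At α=0.01: p ≥ α → fail to reject H₀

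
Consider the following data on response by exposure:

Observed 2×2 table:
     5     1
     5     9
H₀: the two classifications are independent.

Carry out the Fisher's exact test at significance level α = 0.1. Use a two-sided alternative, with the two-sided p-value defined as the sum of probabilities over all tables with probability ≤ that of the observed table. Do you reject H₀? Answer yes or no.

reject H₀: no

Margins: r₁=6, r₂=14, c₁=10, c₂=10, n=20
p_obs = C(6,5)·C(14,5)/C(20,10); sum pmf over tables with pmf ≤ p_obs
p-value (two-sided) = 0.14087
At α=0.1: p ≥ α → fail to reject H₀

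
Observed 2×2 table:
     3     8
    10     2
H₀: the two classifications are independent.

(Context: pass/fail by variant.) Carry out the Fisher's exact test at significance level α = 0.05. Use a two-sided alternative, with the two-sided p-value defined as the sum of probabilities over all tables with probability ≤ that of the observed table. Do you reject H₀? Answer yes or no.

reject H₀: yes

Margins: r₁=11, r₂=12, c₁=13, c₂=10, n=23
p_obs = C(11,3)·C(12,10)/C(23,13); sum pmf over tables with pmf ≤ p_obs
p-value (two-sided) = 0.01228
At α=0.05: p < α → reject H₀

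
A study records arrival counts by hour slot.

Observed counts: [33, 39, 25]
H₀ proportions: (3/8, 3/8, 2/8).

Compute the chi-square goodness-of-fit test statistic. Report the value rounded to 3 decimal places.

n = 97; E_i = n·p_i = [36.38, 36.38, 24.25]
χ² = (33−36.38)²/36.38 + (39−36.38)²/36.38 + (25−24.25)²/24.25 = 0.5258
df = 2

test statistic = 0.526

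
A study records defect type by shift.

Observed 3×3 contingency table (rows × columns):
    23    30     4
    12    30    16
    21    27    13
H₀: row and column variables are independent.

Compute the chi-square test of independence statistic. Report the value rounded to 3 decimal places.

Row totals [57, 58, 61], col totals [56, 87, 33], n=176
χ² = (23−18.14)²/18.14 + (30−28.18)²/28.18 + (4−10.69)²/10.69 + (12−18.45)²/18.45 + (30−28.67)²/28.67 + (16−10.88)²/10.88 + (21−19.41)²/19.41 + (27−30.15)²/30.15 + (13−11.44)²/11.44 = 11.0149
df = 4

test statistic = 11.015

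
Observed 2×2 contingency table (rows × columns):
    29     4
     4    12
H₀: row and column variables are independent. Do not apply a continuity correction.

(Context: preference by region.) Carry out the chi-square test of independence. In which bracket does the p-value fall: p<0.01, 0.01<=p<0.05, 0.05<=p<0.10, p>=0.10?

Row totals [33, 16], col totals [33, 16], n=49
χ² = (29−22.22)²/22.22 + (4−10.78)²/10.78 + (4−10.78)²/10.78 + (12−5.22)²/5.22 = 19.3733
df = 1
p-value (upper-tail) = 0.00001
→ bracket: p<0.01

p-value bracket: p<0.01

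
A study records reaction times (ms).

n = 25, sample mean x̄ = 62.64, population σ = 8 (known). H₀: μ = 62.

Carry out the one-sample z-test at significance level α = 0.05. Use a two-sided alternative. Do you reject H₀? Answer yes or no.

reject H₀: no

SE = σ/√n = 8/√25 = 1.6000
z = (x̄−μ₀)/SE = (62.64−62)/1.6000 = 0.4000
p-value (two-sided) = 0.68916
At α=0.05: p ≥ α → fail to reject H₀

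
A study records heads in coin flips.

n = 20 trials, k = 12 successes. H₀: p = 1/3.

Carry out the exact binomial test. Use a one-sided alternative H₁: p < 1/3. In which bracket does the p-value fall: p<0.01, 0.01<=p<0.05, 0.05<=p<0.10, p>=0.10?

p-value bracket: p>=0.10

Exact binomial: n=20, k=12, p₀=1/3=0.3333
P(X≤12) from Σ C(n,i)·p₀^i·(1−p₀)^(n−i)
p-value (one-sided, H₁ less) = 0.99628
→ bracket: p>=0.10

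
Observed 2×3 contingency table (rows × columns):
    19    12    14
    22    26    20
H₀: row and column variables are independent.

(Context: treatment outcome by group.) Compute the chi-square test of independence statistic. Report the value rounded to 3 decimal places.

Row totals [45, 68], col totals [41, 38, 34], n=113
χ² = (19−16.33)²/16.33 + (12−15.13)²/15.13 + (14−13.54)²/13.54 + (22−24.67)²/24.67 + (26−22.87)²/22.87 + (20−20.46)²/20.46 = 1.8307
df = 2

test statistic = 1.831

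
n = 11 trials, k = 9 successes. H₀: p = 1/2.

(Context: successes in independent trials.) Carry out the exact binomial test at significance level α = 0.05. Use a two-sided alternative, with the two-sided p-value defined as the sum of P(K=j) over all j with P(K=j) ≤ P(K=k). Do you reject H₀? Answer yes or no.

Exact binomial: n=11, k=9, p₀=1/2=0.5000
P(X=j) = C(n,j)·p₀^j·(1−p₀)^(n−j); p = Σ P(X=j) over j with P(X=j) ≤ P(X=9)
p-value (two-sided) = 0.06543
At α=0.05: p ≥ α → fail to reject H₀

reject H₀: no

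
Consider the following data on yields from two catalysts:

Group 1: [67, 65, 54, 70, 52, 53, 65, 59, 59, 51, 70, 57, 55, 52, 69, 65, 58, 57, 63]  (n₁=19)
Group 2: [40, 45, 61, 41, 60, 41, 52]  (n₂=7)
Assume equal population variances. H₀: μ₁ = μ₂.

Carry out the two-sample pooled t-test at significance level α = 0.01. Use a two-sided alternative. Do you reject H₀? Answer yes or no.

x̄₁=60.053, s₁=6.485, n₁=19
x̄₂=48.571, s₂=9.108, n₂=7
s_p² = [18·6.485² + 6·9.108²]/24 = 52.2776
SE = √(s_p²·(1/19+1/7)) = 3.1968
t = (60.053−48.571)/3.1968 = 3.5914
df = 24
p-value (two-sided) = 0.00147
At α=0.01: p < α → reject H₀

reject H₀: yes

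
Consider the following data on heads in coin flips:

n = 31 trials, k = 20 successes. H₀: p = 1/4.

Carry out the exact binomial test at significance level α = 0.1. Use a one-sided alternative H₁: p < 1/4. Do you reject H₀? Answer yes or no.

reject H₀: no

Exact binomial: n=31, k=20, p₀=1/4=0.2500
P(X≤20) from Σ C(n,i)·p₀^i·(1−p₀)^(n−i)
p-value (one-sided, H₁ less) = 1.00000
At α=0.1: p ≥ α → fail to reject H₀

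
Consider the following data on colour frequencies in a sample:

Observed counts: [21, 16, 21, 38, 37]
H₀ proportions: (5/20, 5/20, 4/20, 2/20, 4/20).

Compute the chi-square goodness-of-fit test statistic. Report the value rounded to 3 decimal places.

n = 133; E_i = n·p_i = [33.25, 33.25, 26.60, 13.30, 26.60]
χ² = (21−33.25)²/33.25 + (16−33.25)²/33.25 + (21−26.60)²/26.60 + (38−13.30)²/13.30 + (37−26.60)²/26.60 = 64.5789
df = 4

test statistic = 64.579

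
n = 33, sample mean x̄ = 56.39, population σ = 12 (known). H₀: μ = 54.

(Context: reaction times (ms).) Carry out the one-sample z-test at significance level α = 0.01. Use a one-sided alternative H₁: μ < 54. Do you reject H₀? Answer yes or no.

SE = σ/√n = 12/√33 = 2.0889
z = (x̄−μ₀)/SE = (56.39−54)/2.0889 = 1.1441
p-value (one-sided, H₁ less) = 0.87371
At α=0.01: p ≥ α → fail to reject H₀

reject H₀: no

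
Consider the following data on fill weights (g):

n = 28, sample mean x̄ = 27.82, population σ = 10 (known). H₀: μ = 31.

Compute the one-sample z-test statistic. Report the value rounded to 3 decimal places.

test statistic = -1.683

SE = σ/√n = 10/√28 = 1.8898
z = (x̄−μ₀)/SE = (27.82−31)/1.8898 = -1.6827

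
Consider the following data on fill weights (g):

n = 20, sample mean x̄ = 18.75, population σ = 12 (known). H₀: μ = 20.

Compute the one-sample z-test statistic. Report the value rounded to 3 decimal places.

SE = σ/√n = 12/√20 = 2.6833
z = (x̄−μ₀)/SE = (18.75−20)/2.6833 = -0.4658

test statistic = -0.466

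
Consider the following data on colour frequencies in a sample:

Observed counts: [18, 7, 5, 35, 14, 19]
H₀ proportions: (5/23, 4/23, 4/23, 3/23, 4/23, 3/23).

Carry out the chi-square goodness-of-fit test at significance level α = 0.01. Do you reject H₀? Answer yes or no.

reject H₀: yes

n = 98; E_i = n·p_i = [21.30, 17.04, 17.04, 12.78, 17.04, 12.78]
χ² = (18−21.30)²/21.30 + (7−17.04)²/17.04 + (5−17.04)²/17.04 + (35−12.78)²/12.78 + (14−17.04)²/17.04 + (19−12.78)²/12.78 = 57.1248
df = 5
p-value (upper-tail) = 0.00000
At α=0.01: p < α → reject H₀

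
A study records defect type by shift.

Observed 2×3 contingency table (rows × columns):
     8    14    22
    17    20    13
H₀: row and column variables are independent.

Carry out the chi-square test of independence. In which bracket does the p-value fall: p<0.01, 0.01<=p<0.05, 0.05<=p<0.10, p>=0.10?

p-value bracket: 0.01<=p<0.05

Row totals [44, 50], col totals [25, 34, 35], n=94
χ² = (8−11.70)²/11.70 + (14−15.91)²/15.91 + (22−16.38)²/16.38 + (17−13.30)²/13.30 + (20−18.09)²/18.09 + (13−18.62)²/18.62 = 6.2556
df = 2
p-value (upper-tail) = 0.04381
→ bracket: 0.01<=p<0.05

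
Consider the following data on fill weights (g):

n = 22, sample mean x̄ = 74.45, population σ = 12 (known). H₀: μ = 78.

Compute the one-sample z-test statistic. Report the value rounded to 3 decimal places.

test statistic = -1.388

SE = σ/√n = 12/√22 = 2.5584
z = (x̄−μ₀)/SE = (74.45−78)/2.5584 = -1.3876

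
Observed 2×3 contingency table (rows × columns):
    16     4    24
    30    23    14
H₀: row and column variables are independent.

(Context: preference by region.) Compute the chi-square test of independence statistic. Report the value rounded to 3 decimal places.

test statistic = 16.192

Row totals [44, 67], col totals [46, 27, 38], n=111
χ² = (16−18.23)²/18.23 + (4−10.70)²/10.70 + (24−15.06)²/15.06 + (30−27.77)²/27.77 + (23−16.30)²/16.30 + (14−22.94)²/22.94 = 16.1923
df = 2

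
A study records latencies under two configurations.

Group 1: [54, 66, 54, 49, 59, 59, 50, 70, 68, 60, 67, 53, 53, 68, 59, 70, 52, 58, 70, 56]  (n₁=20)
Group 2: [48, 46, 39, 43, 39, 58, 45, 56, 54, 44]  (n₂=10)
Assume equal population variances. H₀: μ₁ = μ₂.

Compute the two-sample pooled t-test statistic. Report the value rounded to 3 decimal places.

test statistic = 4.584

x̄₁=59.750, s₁=7.217, n₁=20
x̄₂=47.200, s₂=6.746, n₂=10
s_p² = [19·7.217² + 9·6.746²]/28 = 49.9768
SE = √(s_p²·(1/20+1/10)) = 2.7380
t = (59.750−47.200)/2.7380 = 4.5837
df = 28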